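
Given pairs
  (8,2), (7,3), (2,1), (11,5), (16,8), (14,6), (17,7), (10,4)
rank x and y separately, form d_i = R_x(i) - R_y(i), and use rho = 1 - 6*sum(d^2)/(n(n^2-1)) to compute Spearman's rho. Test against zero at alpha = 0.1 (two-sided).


Step 1: Rank x and y separately (midranks; no ties here).
rank(x): 8->3, 7->2, 2->1, 11->5, 16->7, 14->6, 17->8, 10->4
rank(y): 2->2, 3->3, 1->1, 5->5, 8->8, 6->6, 7->7, 4->4
Step 2: d_i = R_x(i) - R_y(i); compute d_i^2.
  (3-2)^2=1, (2-3)^2=1, (1-1)^2=0, (5-5)^2=0, (7-8)^2=1, (6-6)^2=0, (8-7)^2=1, (4-4)^2=0
sum(d^2) = 4.
Step 3: rho = 1 - 6*4 / (8*(8^2 - 1)) = 1 - 24/504 = 0.952381.
Step 4: Under H0, t = rho * sqrt((n-2)/(1-rho^2)) = 7.6509 ~ t(6).
Step 5: Two-sided p-value from the t-distribution with 6 df = 0.000260.
Step 6: alpha = 0.1. reject H0.

rho = 0.9524, p = 0.000260, reject H0 at alpha = 0.1.


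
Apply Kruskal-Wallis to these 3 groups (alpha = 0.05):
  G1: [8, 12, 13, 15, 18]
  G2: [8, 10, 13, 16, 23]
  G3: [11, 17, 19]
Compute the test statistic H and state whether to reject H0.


Step 1: Combine all N = 13 observations and assign midranks.
sorted (value, group, rank): (8,G1,1.5), (8,G2,1.5), (10,G2,3), (11,G3,4), (12,G1,5), (13,G1,6.5), (13,G2,6.5), (15,G1,8), (16,G2,9), (17,G3,10), (18,G1,11), (19,G3,12), (23,G2,13)
Step 2: Sum ranks within each group.
R_1 = 32 (n_1 = 5)
R_2 = 33 (n_2 = 5)
R_3 = 26 (n_3 = 3)
Step 3: H = 12/(N(N+1)) * sum(R_i^2/n_i) - 3(N+1)
     = 12/(13*14) * (32^2/5 + 33^2/5 + 26^2/3) - 3*14
     = 0.065934 * 647.933 - 42
     = 0.720879.
Step 4: Ties present; correction factor C = 1 - 12/(13^3 - 13) = 0.994505. Corrected H = 0.720879 / 0.994505 = 0.724862.
Step 5: Under H0, H ~ chi^2(2); p-value = 0.695982.
Step 6: alpha = 0.05. fail to reject H0.

H = 0.7249, df = 2, p = 0.695982, fail to reject H0.


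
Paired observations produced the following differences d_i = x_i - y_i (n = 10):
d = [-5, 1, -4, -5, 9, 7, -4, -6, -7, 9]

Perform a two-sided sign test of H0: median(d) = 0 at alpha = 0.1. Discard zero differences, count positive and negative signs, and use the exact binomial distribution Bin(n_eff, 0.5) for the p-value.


Step 1: Discard zero differences. Original n = 10; n_eff = number of nonzero differences = 10.
Nonzero differences (with sign): -5, +1, -4, -5, +9, +7, -4, -6, -7, +9
Step 2: Count signs: positive = 4, negative = 6.
Step 3: Under H0: P(positive) = 0.5, so the number of positives S ~ Bin(10, 0.5).
Step 4: Two-sided exact p-value = sum of Bin(10,0.5) probabilities at or below the observed probability = 0.753906.
Step 5: alpha = 0.1. fail to reject H0.

n_eff = 10, pos = 4, neg = 6, p = 0.753906, fail to reject H0.


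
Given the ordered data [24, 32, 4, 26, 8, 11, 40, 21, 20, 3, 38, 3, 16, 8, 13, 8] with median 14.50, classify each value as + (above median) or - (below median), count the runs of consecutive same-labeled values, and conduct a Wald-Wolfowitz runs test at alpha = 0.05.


Step 1: Compute median = 14.50; label A = above, B = below.
Labels in order: AABABBAAABABABBB  (n_A = 8, n_B = 8)
Step 2: Count runs R = 10.
Step 3: Under H0 (random ordering), E[R] = 2*n_A*n_B/(n_A+n_B) + 1 = 2*8*8/16 + 1 = 9.0000.
        Var[R] = 2*n_A*n_B*(2*n_A*n_B - n_A - n_B) / ((n_A+n_B)^2 * (n_A+n_B-1)) = 14336/3840 = 3.7333.
        SD[R] = 1.9322.
Step 4: Continuity-corrected z = (R - 0.5 - E[R]) / SD[R] = (10 - 0.5 - 9.0000) / 1.9322 = 0.2588.
Step 5: Two-sided p-value via normal approximation = 2*(1 - Phi(|z|)) = 0.795809.
Step 6: alpha = 0.05. fail to reject H0.

R = 10, z = 0.2588, p = 0.795809, fail to reject H0.


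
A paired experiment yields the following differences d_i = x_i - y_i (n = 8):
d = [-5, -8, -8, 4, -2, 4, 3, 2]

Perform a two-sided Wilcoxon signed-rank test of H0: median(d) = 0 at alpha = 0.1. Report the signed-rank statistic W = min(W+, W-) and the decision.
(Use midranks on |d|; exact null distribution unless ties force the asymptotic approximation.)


Step 1: Drop any zero differences (none here) and take |d_i|.
|d| = [5, 8, 8, 4, 2, 4, 3, 2]
Step 2: Midrank |d_i| (ties get averaged ranks).
ranks: |5|->6, |8|->7.5, |8|->7.5, |4|->4.5, |2|->1.5, |4|->4.5, |3|->3, |2|->1.5
Step 3: Attach original signs; sum ranks with positive sign and with negative sign.
W+ = 4.5 + 4.5 + 3 + 1.5 = 13.5
W- = 6 + 7.5 + 7.5 + 1.5 = 22.5
(Check: W+ + W- = 36 should equal n(n+1)/2 = 36.)
Step 4: Test statistic W = min(W+, W-) = 13.5.
Step 5: Ties in |d|, so use the tie-corrected normal approximation.
        E[W] = n(n+1)/4 = 8*9/4 = 18.
        Tie groups: |d|=2 (t=2), |d|=4 (t=2), |d|=8 (t=2); sum(t^3 - t) = 18.
        Var[W] = n(n+1)(2n+1)/24 - sum(t^3-t)/48 = 1224/24 - 18/48 = 50.625.
        z = (W - E[W]) / sqrt(Var[W]) = (13.5 - 18) / 7.1151 = -0.6325.
        Two-sided p = 2*Phi(z) = 0.527089.
Step 6: alpha = 0.1. fail to reject H0.

W+ = 13.5, W- = 22.5, W = min = 13.5, p = 0.527089, fail to reject H0.


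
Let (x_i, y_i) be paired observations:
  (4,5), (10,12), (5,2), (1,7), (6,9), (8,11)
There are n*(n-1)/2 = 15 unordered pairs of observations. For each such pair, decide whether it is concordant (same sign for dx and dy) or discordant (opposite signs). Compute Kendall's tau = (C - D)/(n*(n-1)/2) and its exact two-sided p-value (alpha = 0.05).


Step 1: Enumerate the 15 unordered pairs (i,j) with i<j and classify each by sign(x_j-x_i) * sign(y_j-y_i).
  (1,2):dx=+6,dy=+7->C; (1,3):dx=+1,dy=-3->D; (1,4):dx=-3,dy=+2->D; (1,5):dx=+2,dy=+4->C
  (1,6):dx=+4,dy=+6->C; (2,3):dx=-5,dy=-10->C; (2,4):dx=-9,dy=-5->C; (2,5):dx=-4,dy=-3->C
  (2,6):dx=-2,dy=-1->C; (3,4):dx=-4,dy=+5->D; (3,5):dx=+1,dy=+7->C; (3,6):dx=+3,dy=+9->C
  (4,5):dx=+5,dy=+2->C; (4,6):dx=+7,dy=+4->C; (5,6):dx=+2,dy=+2->C
Step 2: C = 12, D = 3, total pairs = 15.
Step 3: tau = (C - D)/(n(n-1)/2) = (12 - 3)/15 = 0.600000.
Step 4: Exact two-sided p-value (enumerate n! = 720 permutations of y under H0): p = 0.136111.
Step 5: alpha = 0.05. fail to reject H0.

tau_b = 0.6000 (C=12, D=3), p = 0.136111, fail to reject H0.


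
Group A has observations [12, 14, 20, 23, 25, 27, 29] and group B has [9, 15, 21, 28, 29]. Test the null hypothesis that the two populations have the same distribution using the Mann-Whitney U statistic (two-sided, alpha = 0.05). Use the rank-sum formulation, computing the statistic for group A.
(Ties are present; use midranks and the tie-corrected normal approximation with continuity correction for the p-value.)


Step 1: Combine and sort all 12 observations; assign midranks.
sorted (value, group): (9,Y), (12,X), (14,X), (15,Y), (20,X), (21,Y), (23,X), (25,X), (27,X), (28,Y), (29,X), (29,Y)
ranks: 9->1, 12->2, 14->3, 15->4, 20->5, 21->6, 23->7, 25->8, 27->9, 28->10, 29->11.5, 29->11.5
Step 2: Rank sum for X: R1 = 2 + 3 + 5 + 7 + 8 + 9 + 11.5 = 45.5.
Step 3: U_X = R1 - n1(n1+1)/2 = 45.5 - 7*8/2 = 45.5 - 28 = 17.5.
       U_Y = n1*n2 - U_X = 35 - 17.5 = 17.5.
Step 4: Ties are present, so use the tie-corrected normal approximation (with continuity correction) for the p-value.
Step 5: p-value = 1.000000; compare to alpha = 0.05. fail to reject H0.

U_X = 17.5, p = 1.000000, fail to reject H0 at alpha = 0.05.


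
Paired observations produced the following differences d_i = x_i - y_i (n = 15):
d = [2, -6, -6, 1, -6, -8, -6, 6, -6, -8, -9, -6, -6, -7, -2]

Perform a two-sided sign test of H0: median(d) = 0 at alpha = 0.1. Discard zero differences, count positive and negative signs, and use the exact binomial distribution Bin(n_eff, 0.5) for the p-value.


Step 1: Discard zero differences. Original n = 15; n_eff = number of nonzero differences = 15.
Nonzero differences (with sign): +2, -6, -6, +1, -6, -8, -6, +6, -6, -8, -9, -6, -6, -7, -2
Step 2: Count signs: positive = 3, negative = 12.
Step 3: Under H0: P(positive) = 0.5, so the number of positives S ~ Bin(15, 0.5).
Step 4: Two-sided exact p-value = sum of Bin(15,0.5) probabilities at or below the observed probability = 0.035156.
Step 5: alpha = 0.1. reject H0.

n_eff = 15, pos = 3, neg = 12, p = 0.035156, reject H0.


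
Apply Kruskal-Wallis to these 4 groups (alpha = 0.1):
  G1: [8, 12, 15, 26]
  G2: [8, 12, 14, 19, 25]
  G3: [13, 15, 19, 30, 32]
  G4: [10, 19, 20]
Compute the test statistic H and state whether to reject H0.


Step 1: Combine all N = 17 observations and assign midranks.
sorted (value, group, rank): (8,G1,1.5), (8,G2,1.5), (10,G4,3), (12,G1,4.5), (12,G2,4.5), (13,G3,6), (14,G2,7), (15,G1,8.5), (15,G3,8.5), (19,G2,11), (19,G3,11), (19,G4,11), (20,G4,13), (25,G2,14), (26,G1,15), (30,G3,16), (32,G3,17)
Step 2: Sum ranks within each group.
R_1 = 29.5 (n_1 = 4)
R_2 = 38 (n_2 = 5)
R_3 = 58.5 (n_3 = 5)
R_4 = 27 (n_4 = 3)
Step 3: H = 12/(N(N+1)) * sum(R_i^2/n_i) - 3(N+1)
     = 12/(17*18) * (29.5^2/4 + 38^2/5 + 58.5^2/5 + 27^2/3) - 3*18
     = 0.039216 * 1433.81 - 54
     = 2.227941.
Step 4: Ties present; correction factor C = 1 - 42/(17^3 - 17) = 0.991422. Corrected H = 2.227941 / 0.991422 = 2.247219.
Step 5: Under H0, H ~ chi^2(3); p-value = 0.522708.
Step 6: alpha = 0.1. fail to reject H0.

H = 2.2472, df = 3, p = 0.522708, fail to reject H0.


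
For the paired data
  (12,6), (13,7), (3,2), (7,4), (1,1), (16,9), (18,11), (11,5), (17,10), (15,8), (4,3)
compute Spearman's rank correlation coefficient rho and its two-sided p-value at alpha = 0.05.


Step 1: Rank x and y separately (midranks; no ties here).
rank(x): 12->6, 13->7, 3->2, 7->4, 1->1, 16->9, 18->11, 11->5, 17->10, 15->8, 4->3
rank(y): 6->6, 7->7, 2->2, 4->4, 1->1, 9->9, 11->11, 5->5, 10->10, 8->8, 3->3
Step 2: d_i = R_x(i) - R_y(i); compute d_i^2.
  (6-6)^2=0, (7-7)^2=0, (2-2)^2=0, (4-4)^2=0, (1-1)^2=0, (9-9)^2=0, (11-11)^2=0, (5-5)^2=0, (10-10)^2=0, (8-8)^2=0, (3-3)^2=0
sum(d^2) = 0.
Step 3: rho = 1 - 6*0 / (11*(11^2 - 1)) = 1 - 0/1320 = 1.000000.
Step 5: Two-sided p-value from the t-distribution with 9 df = 0.000000.
Step 6: alpha = 0.05. reject H0.

rho = 1.0000, p = 0.000000, reject H0 at alpha = 0.05.


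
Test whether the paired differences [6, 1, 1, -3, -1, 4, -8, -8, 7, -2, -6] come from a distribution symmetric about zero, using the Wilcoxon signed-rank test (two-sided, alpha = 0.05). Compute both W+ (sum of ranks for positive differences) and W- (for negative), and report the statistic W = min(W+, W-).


Step 1: Drop any zero differences (none here) and take |d_i|.
|d| = [6, 1, 1, 3, 1, 4, 8, 8, 7, 2, 6]
Step 2: Midrank |d_i| (ties get averaged ranks).
ranks: |6|->7.5, |1|->2, |1|->2, |3|->5, |1|->2, |4|->6, |8|->10.5, |8|->10.5, |7|->9, |2|->4, |6|->7.5
Step 3: Attach original signs; sum ranks with positive sign and with negative sign.
W+ = 7.5 + 2 + 2 + 6 + 9 = 26.5
W- = 5 + 2 + 10.5 + 10.5 + 4 + 7.5 = 39.5
(Check: W+ + W- = 66 should equal n(n+1)/2 = 66.)
Step 4: Test statistic W = min(W+, W-) = 26.5.
Step 5: Ties in |d|, so use the tie-corrected normal approximation.
        E[W] = n(n+1)/4 = 11*12/4 = 33.
        Tie groups: |d|=1 (t=3), |d|=6 (t=2), |d|=8 (t=2); sum(t^3 - t) = 36.
        Var[W] = n(n+1)(2n+1)/24 - sum(t^3-t)/48 = 3036/24 - 36/48 = 125.75.
        z = (W - E[W]) / sqrt(Var[W]) = (26.5 - 33) / 11.2138 = -0.5796.
        Two-sided p = 2*Phi(z) = 0.562157.
Step 6: alpha = 0.05. fail to reject H0.

W+ = 26.5, W- = 39.5, W = min = 26.5, p = 0.562157, fail to reject H0.


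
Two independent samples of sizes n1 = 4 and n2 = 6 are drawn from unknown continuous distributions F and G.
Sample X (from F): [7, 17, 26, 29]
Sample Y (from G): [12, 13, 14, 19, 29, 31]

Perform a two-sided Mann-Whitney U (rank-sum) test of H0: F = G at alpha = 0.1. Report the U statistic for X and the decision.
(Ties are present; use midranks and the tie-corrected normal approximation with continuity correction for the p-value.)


Step 1: Combine and sort all 10 observations; assign midranks.
sorted (value, group): (7,X), (12,Y), (13,Y), (14,Y), (17,X), (19,Y), (26,X), (29,X), (29,Y), (31,Y)
ranks: 7->1, 12->2, 13->3, 14->4, 17->5, 19->6, 26->7, 29->8.5, 29->8.5, 31->10
Step 2: Rank sum for X: R1 = 1 + 5 + 7 + 8.5 = 21.5.
Step 3: U_X = R1 - n1(n1+1)/2 = 21.5 - 4*5/2 = 21.5 - 10 = 11.5.
       U_Y = n1*n2 - U_X = 24 - 11.5 = 12.5.
Step 4: Ties are present, so use the tie-corrected normal approximation (with continuity correction) for the p-value.
Step 5: p-value = 1.000000; compare to alpha = 0.1. fail to reject H0.

U_X = 11.5, p = 1.000000, fail to reject H0 at alpha = 0.1.


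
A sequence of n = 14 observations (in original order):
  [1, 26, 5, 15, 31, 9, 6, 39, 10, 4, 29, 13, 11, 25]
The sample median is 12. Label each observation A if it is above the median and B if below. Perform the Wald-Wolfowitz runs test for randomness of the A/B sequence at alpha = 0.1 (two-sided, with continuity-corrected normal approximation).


Step 1: Compute median = 12; label A = above, B = below.
Labels in order: BABAABBABBAABA  (n_A = 7, n_B = 7)
Step 2: Count runs R = 10.
Step 3: Under H0 (random ordering), E[R] = 2*n_A*n_B/(n_A+n_B) + 1 = 2*7*7/14 + 1 = 8.0000.
        Var[R] = 2*n_A*n_B*(2*n_A*n_B - n_A - n_B) / ((n_A+n_B)^2 * (n_A+n_B-1)) = 8232/2548 = 3.2308.
        SD[R] = 1.7974.
Step 4: Continuity-corrected z = (R - 0.5 - E[R]) / SD[R] = (10 - 0.5 - 8.0000) / 1.7974 = 0.8345.
Step 5: Two-sided p-value via normal approximation = 2*(1 - Phi(|z|)) = 0.403986.
Step 6: alpha = 0.1. fail to reject H0.

R = 10, z = 0.8345, p = 0.403986, fail to reject H0.


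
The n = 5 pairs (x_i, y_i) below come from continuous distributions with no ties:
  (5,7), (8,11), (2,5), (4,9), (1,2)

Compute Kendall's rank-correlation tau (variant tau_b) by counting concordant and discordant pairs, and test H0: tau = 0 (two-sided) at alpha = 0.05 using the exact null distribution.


Step 1: Enumerate the 10 unordered pairs (i,j) with i<j and classify each by sign(x_j-x_i) * sign(y_j-y_i).
  (1,2):dx=+3,dy=+4->C; (1,3):dx=-3,dy=-2->C; (1,4):dx=-1,dy=+2->D; (1,5):dx=-4,dy=-5->C
  (2,3):dx=-6,dy=-6->C; (2,4):dx=-4,dy=-2->C; (2,5):dx=-7,dy=-9->C; (3,4):dx=+2,dy=+4->C
  (3,5):dx=-1,dy=-3->C; (4,5):dx=-3,dy=-7->C
Step 2: C = 9, D = 1, total pairs = 10.
Step 3: tau = (C - D)/(n(n-1)/2) = (9 - 1)/10 = 0.800000.
Step 4: Exact two-sided p-value (enumerate n! = 120 permutations of y under H0): p = 0.083333.
Step 5: alpha = 0.05. fail to reject H0.

tau_b = 0.8000 (C=9, D=1), p = 0.083333, fail to reject H0.


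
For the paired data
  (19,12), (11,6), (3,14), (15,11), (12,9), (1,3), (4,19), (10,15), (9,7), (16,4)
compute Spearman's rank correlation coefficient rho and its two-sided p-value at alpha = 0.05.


Step 1: Rank x and y separately (midranks; no ties here).
rank(x): 19->10, 11->6, 3->2, 15->8, 12->7, 1->1, 4->3, 10->5, 9->4, 16->9
rank(y): 12->7, 6->3, 14->8, 11->6, 9->5, 3->1, 19->10, 15->9, 7->4, 4->2
Step 2: d_i = R_x(i) - R_y(i); compute d_i^2.
  (10-7)^2=9, (6-3)^2=9, (2-8)^2=36, (8-6)^2=4, (7-5)^2=4, (1-1)^2=0, (3-10)^2=49, (5-9)^2=16, (4-4)^2=0, (9-2)^2=49
sum(d^2) = 176.
Step 3: rho = 1 - 6*176 / (10*(10^2 - 1)) = 1 - 1056/990 = -0.066667.
Step 4: Under H0, t = rho * sqrt((n-2)/(1-rho^2)) = -0.1890 ~ t(8).
Step 5: Two-sided p-value from the t-distribution with 8 df = 0.854813.
Step 6: alpha = 0.05. fail to reject H0.

rho = -0.0667, p = 0.854813, fail to reject H0 at alpha = 0.05.


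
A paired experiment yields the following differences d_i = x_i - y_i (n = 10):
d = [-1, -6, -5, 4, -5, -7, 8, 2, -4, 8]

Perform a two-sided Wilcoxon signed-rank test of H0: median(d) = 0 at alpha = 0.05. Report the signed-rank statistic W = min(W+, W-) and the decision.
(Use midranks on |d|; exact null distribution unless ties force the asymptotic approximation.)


Step 1: Drop any zero differences (none here) and take |d_i|.
|d| = [1, 6, 5, 4, 5, 7, 8, 2, 4, 8]
Step 2: Midrank |d_i| (ties get averaged ranks).
ranks: |1|->1, |6|->7, |5|->5.5, |4|->3.5, |5|->5.5, |7|->8, |8|->9.5, |2|->2, |4|->3.5, |8|->9.5
Step 3: Attach original signs; sum ranks with positive sign and with negative sign.
W+ = 3.5 + 9.5 + 2 + 9.5 = 24.5
W- = 1 + 7 + 5.5 + 5.5 + 8 + 3.5 = 30.5
(Check: W+ + W- = 55 should equal n(n+1)/2 = 55.)
Step 4: Test statistic W = min(W+, W-) = 24.5.
Step 5: Ties in |d|, so use the tie-corrected normal approximation.
        E[W] = n(n+1)/4 = 10*11/4 = 27.5.
        Tie groups: |d|=4 (t=2), |d|=5 (t=2), |d|=8 (t=2); sum(t^3 - t) = 18.
        Var[W] = n(n+1)(2n+1)/24 - sum(t^3-t)/48 = 2310/24 - 18/48 = 95.875.
        z = (W - E[W]) / sqrt(Var[W]) = (24.5 - 27.5) / 9.7916 = -0.3064.
        Two-sided p = 2*Phi(z) = 0.759311.
Step 6: alpha = 0.05. fail to reject H0.

W+ = 24.5, W- = 30.5, W = min = 24.5, p = 0.759311, fail to reject H0.


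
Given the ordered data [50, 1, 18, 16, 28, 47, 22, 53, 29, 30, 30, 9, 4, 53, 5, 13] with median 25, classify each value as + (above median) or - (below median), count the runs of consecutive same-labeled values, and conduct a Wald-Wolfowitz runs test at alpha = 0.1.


Step 1: Compute median = 25; label A = above, B = below.
Labels in order: ABBBAABAAAABBABB  (n_A = 8, n_B = 8)
Step 2: Count runs R = 8.
Step 3: Under H0 (random ordering), E[R] = 2*n_A*n_B/(n_A+n_B) + 1 = 2*8*8/16 + 1 = 9.0000.
        Var[R] = 2*n_A*n_B*(2*n_A*n_B - n_A - n_B) / ((n_A+n_B)^2 * (n_A+n_B-1)) = 14336/3840 = 3.7333.
        SD[R] = 1.9322.
Step 4: Continuity-corrected z = (R + 0.5 - E[R]) / SD[R] = (8 + 0.5 - 9.0000) / 1.9322 = -0.2588.
Step 5: Two-sided p-value via normal approximation = 2*(1 - Phi(|z|)) = 0.795809.
Step 6: alpha = 0.1. fail to reject H0.

R = 8, z = -0.2588, p = 0.795809, fail to reject H0.


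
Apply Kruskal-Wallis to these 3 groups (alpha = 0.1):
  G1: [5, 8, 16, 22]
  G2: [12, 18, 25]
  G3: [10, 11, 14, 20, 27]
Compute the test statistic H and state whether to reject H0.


Step 1: Combine all N = 12 observations and assign midranks.
sorted (value, group, rank): (5,G1,1), (8,G1,2), (10,G3,3), (11,G3,4), (12,G2,5), (14,G3,6), (16,G1,7), (18,G2,8), (20,G3,9), (22,G1,10), (25,G2,11), (27,G3,12)
Step 2: Sum ranks within each group.
R_1 = 20 (n_1 = 4)
R_2 = 24 (n_2 = 3)
R_3 = 34 (n_3 = 5)
Step 3: H = 12/(N(N+1)) * sum(R_i^2/n_i) - 3(N+1)
     = 12/(12*13) * (20^2/4 + 24^2/3 + 34^2/5) - 3*13
     = 0.076923 * 523.2 - 39
     = 1.246154.
Step 4: No ties, so H is used without correction.
Step 5: Under H0, H ~ chi^2(2); p-value = 0.536292.
Step 6: alpha = 0.1. fail to reject H0.

H = 1.2462, df = 2, p = 0.536292, fail to reject H0.


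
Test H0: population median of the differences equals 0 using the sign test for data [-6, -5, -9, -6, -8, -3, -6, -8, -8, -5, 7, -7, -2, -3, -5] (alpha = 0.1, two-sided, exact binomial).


Step 1: Discard zero differences. Original n = 15; n_eff = number of nonzero differences = 15.
Nonzero differences (with sign): -6, -5, -9, -6, -8, -3, -6, -8, -8, -5, +7, -7, -2, -3, -5
Step 2: Count signs: positive = 1, negative = 14.
Step 3: Under H0: P(positive) = 0.5, so the number of positives S ~ Bin(15, 0.5).
Step 4: Two-sided exact p-value = sum of Bin(15,0.5) probabilities at or below the observed probability = 0.000977.
Step 5: alpha = 0.1. reject H0.

n_eff = 15, pos = 1, neg = 14, p = 0.000977, reject H0.


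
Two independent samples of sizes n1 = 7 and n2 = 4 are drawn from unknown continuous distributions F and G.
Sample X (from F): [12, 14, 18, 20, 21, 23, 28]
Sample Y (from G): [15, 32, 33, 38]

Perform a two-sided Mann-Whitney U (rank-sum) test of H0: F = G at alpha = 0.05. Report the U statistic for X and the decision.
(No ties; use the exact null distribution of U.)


Step 1: Combine and sort all 11 observations; assign midranks.
sorted (value, group): (12,X), (14,X), (15,Y), (18,X), (20,X), (21,X), (23,X), (28,X), (32,Y), (33,Y), (38,Y)
ranks: 12->1, 14->2, 15->3, 18->4, 20->5, 21->6, 23->7, 28->8, 32->9, 33->10, 38->11
Step 2: Rank sum for X: R1 = 1 + 2 + 4 + 5 + 6 + 7 + 8 = 33.
Step 3: U_X = R1 - n1(n1+1)/2 = 33 - 7*8/2 = 33 - 28 = 5.
       U_Y = n1*n2 - U_X = 28 - 5 = 23.
Step 4: No ties, so the exact null distribution of U (based on enumerating the C(11,7) = 330 equally likely rank assignments) gives the two-sided p-value.
Step 5: p-value = 0.109091; compare to alpha = 0.05. fail to reject H0.

U_X = 5, p = 0.109091, fail to reject H0 at alpha = 0.05.


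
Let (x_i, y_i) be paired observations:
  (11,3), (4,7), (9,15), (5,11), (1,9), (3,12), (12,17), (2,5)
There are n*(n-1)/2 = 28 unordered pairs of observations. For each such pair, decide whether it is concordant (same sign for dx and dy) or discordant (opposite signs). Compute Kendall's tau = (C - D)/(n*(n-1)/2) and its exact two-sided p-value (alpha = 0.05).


Step 1: Enumerate the 28 unordered pairs (i,j) with i<j and classify each by sign(x_j-x_i) * sign(y_j-y_i).
  (1,2):dx=-7,dy=+4->D; (1,3):dx=-2,dy=+12->D; (1,4):dx=-6,dy=+8->D; (1,5):dx=-10,dy=+6->D
  (1,6):dx=-8,dy=+9->D; (1,7):dx=+1,dy=+14->C; (1,8):dx=-9,dy=+2->D; (2,3):dx=+5,dy=+8->C
  (2,4):dx=+1,dy=+4->C; (2,5):dx=-3,dy=+2->D; (2,6):dx=-1,dy=+5->D; (2,7):dx=+8,dy=+10->C
  (2,8):dx=-2,dy=-2->C; (3,4):dx=-4,dy=-4->C; (3,5):dx=-8,dy=-6->C; (3,6):dx=-6,dy=-3->C
  (3,7):dx=+3,dy=+2->C; (3,8):dx=-7,dy=-10->C; (4,5):dx=-4,dy=-2->C; (4,6):dx=-2,dy=+1->D
  (4,7):dx=+7,dy=+6->C; (4,8):dx=-3,dy=-6->C; (5,6):dx=+2,dy=+3->C; (5,7):dx=+11,dy=+8->C
  (5,8):dx=+1,dy=-4->D; (6,7):dx=+9,dy=+5->C; (6,8):dx=-1,dy=-7->C; (7,8):dx=-10,dy=-12->C
Step 2: C = 18, D = 10, total pairs = 28.
Step 3: tau = (C - D)/(n(n-1)/2) = (18 - 10)/28 = 0.285714.
Step 4: Exact two-sided p-value (enumerate n! = 40320 permutations of y under H0): p = 0.398760.
Step 5: alpha = 0.05. fail to reject H0.

tau_b = 0.2857 (C=18, D=10), p = 0.398760, fail to reject H0.


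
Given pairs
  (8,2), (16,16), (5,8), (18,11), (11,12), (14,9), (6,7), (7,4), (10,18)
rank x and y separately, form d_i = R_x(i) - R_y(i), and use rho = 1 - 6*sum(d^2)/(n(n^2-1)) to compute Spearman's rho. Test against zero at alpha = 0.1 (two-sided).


Step 1: Rank x and y separately (midranks; no ties here).
rank(x): 8->4, 16->8, 5->1, 18->9, 11->6, 14->7, 6->2, 7->3, 10->5
rank(y): 2->1, 16->8, 8->4, 11->6, 12->7, 9->5, 7->3, 4->2, 18->9
Step 2: d_i = R_x(i) - R_y(i); compute d_i^2.
  (4-1)^2=9, (8-8)^2=0, (1-4)^2=9, (9-6)^2=9, (6-7)^2=1, (7-5)^2=4, (2-3)^2=1, (3-2)^2=1, (5-9)^2=16
sum(d^2) = 50.
Step 3: rho = 1 - 6*50 / (9*(9^2 - 1)) = 1 - 300/720 = 0.583333.
Step 4: Under H0, t = rho * sqrt((n-2)/(1-rho^2)) = 1.9001 ~ t(7).
Step 5: Two-sided p-value from the t-distribution with 7 df = 0.099186.
Step 6: alpha = 0.1. reject H0.

rho = 0.5833, p = 0.099186, reject H0 at alpha = 0.1.


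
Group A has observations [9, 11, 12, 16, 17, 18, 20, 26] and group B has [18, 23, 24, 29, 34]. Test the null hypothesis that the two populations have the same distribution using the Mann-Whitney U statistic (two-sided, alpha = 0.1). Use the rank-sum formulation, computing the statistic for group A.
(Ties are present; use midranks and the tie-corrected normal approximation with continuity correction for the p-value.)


Step 1: Combine and sort all 13 observations; assign midranks.
sorted (value, group): (9,X), (11,X), (12,X), (16,X), (17,X), (18,X), (18,Y), (20,X), (23,Y), (24,Y), (26,X), (29,Y), (34,Y)
ranks: 9->1, 11->2, 12->3, 16->4, 17->5, 18->6.5, 18->6.5, 20->8, 23->9, 24->10, 26->11, 29->12, 34->13
Step 2: Rank sum for X: R1 = 1 + 2 + 3 + 4 + 5 + 6.5 + 8 + 11 = 40.5.
Step 3: U_X = R1 - n1(n1+1)/2 = 40.5 - 8*9/2 = 40.5 - 36 = 4.5.
       U_Y = n1*n2 - U_X = 40 - 4.5 = 35.5.
Step 4: Ties are present, so use the tie-corrected normal approximation (with continuity correction) for the p-value.
Step 5: p-value = 0.027892; compare to alpha = 0.1. reject H0.

U_X = 4.5, p = 0.027892, reject H0 at alpha = 0.1.


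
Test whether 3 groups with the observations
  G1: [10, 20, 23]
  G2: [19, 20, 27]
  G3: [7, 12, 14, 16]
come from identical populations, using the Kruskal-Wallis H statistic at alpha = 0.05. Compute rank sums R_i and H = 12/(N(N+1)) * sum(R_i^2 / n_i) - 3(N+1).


Step 1: Combine all N = 10 observations and assign midranks.
sorted (value, group, rank): (7,G3,1), (10,G1,2), (12,G3,3), (14,G3,4), (16,G3,5), (19,G2,6), (20,G1,7.5), (20,G2,7.5), (23,G1,9), (27,G2,10)
Step 2: Sum ranks within each group.
R_1 = 18.5 (n_1 = 3)
R_2 = 23.5 (n_2 = 3)
R_3 = 13 (n_3 = 4)
Step 3: H = 12/(N(N+1)) * sum(R_i^2/n_i) - 3(N+1)
     = 12/(10*11) * (18.5^2/3 + 23.5^2/3 + 13^2/4) - 3*11
     = 0.109091 * 340.417 - 33
     = 4.136364.
Step 4: Ties present; correction factor C = 1 - 6/(10^3 - 10) = 0.993939. Corrected H = 4.136364 / 0.993939 = 4.161585.
Step 5: Under H0, H ~ chi^2(2); p-value = 0.124831.
Step 6: alpha = 0.05. fail to reject H0.

H = 4.1616, df = 2, p = 0.124831, fail to reject H0.


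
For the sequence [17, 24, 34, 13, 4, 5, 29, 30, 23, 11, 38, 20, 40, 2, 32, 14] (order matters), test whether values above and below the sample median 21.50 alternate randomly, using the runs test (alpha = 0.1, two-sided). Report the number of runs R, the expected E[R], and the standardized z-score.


Step 1: Compute median = 21.50; label A = above, B = below.
Labels in order: BAABBBAAABABABAB  (n_A = 8, n_B = 8)
Step 2: Count runs R = 11.
Step 3: Under H0 (random ordering), E[R] = 2*n_A*n_B/(n_A+n_B) + 1 = 2*8*8/16 + 1 = 9.0000.
        Var[R] = 2*n_A*n_B*(2*n_A*n_B - n_A - n_B) / ((n_A+n_B)^2 * (n_A+n_B-1)) = 14336/3840 = 3.7333.
        SD[R] = 1.9322.
Step 4: Continuity-corrected z = (R - 0.5 - E[R]) / SD[R] = (11 - 0.5 - 9.0000) / 1.9322 = 0.7763.
Step 5: Two-sided p-value via normal approximation = 2*(1 - Phi(|z|)) = 0.437558.
Step 6: alpha = 0.1. fail to reject H0.

R = 11, z = 0.7763, p = 0.437558, fail to reject H0.


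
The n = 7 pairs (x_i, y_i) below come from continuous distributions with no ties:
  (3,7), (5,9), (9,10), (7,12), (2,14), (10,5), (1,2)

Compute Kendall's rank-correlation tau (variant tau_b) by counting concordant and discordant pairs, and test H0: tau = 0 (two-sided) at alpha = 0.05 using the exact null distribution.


Step 1: Enumerate the 21 unordered pairs (i,j) with i<j and classify each by sign(x_j-x_i) * sign(y_j-y_i).
  (1,2):dx=+2,dy=+2->C; (1,3):dx=+6,dy=+3->C; (1,4):dx=+4,dy=+5->C; (1,5):dx=-1,dy=+7->D
  (1,6):dx=+7,dy=-2->D; (1,7):dx=-2,dy=-5->C; (2,3):dx=+4,dy=+1->C; (2,4):dx=+2,dy=+3->C
  (2,5):dx=-3,dy=+5->D; (2,6):dx=+5,dy=-4->D; (2,7):dx=-4,dy=-7->C; (3,4):dx=-2,dy=+2->D
  (3,5):dx=-7,dy=+4->D; (3,6):dx=+1,dy=-5->D; (3,7):dx=-8,dy=-8->C; (4,5):dx=-5,dy=+2->D
  (4,6):dx=+3,dy=-7->D; (4,7):dx=-6,dy=-10->C; (5,6):dx=+8,dy=-9->D; (5,7):dx=-1,dy=-12->C
  (6,7):dx=-9,dy=-3->C
Step 2: C = 11, D = 10, total pairs = 21.
Step 3: tau = (C - D)/(n(n-1)/2) = (11 - 10)/21 = 0.047619.
Step 4: Exact two-sided p-value (enumerate n! = 5040 permutations of y under H0): p = 1.000000.
Step 5: alpha = 0.05. fail to reject H0.

tau_b = 0.0476 (C=11, D=10), p = 1.000000, fail to reject H0.


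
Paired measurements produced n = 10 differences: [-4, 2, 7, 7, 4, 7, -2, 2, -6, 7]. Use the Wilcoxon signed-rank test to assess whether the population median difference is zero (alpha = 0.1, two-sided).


Step 1: Drop any zero differences (none here) and take |d_i|.
|d| = [4, 2, 7, 7, 4, 7, 2, 2, 6, 7]
Step 2: Midrank |d_i| (ties get averaged ranks).
ranks: |4|->4.5, |2|->2, |7|->8.5, |7|->8.5, |4|->4.5, |7|->8.5, |2|->2, |2|->2, |6|->6, |7|->8.5
Step 3: Attach original signs; sum ranks with positive sign and with negative sign.
W+ = 2 + 8.5 + 8.5 + 4.5 + 8.5 + 2 + 8.5 = 42.5
W- = 4.5 + 2 + 6 = 12.5
(Check: W+ + W- = 55 should equal n(n+1)/2 = 55.)
Step 4: Test statistic W = min(W+, W-) = 12.5.
Step 5: Ties in |d|, so use the tie-corrected normal approximation.
        E[W] = n(n+1)/4 = 10*11/4 = 27.5.
        Tie groups: |d|=2 (t=3), |d|=4 (t=2), |d|=7 (t=4); sum(t^3 - t) = 90.
        Var[W] = n(n+1)(2n+1)/24 - sum(t^3-t)/48 = 2310/24 - 90/48 = 94.375.
        z = (W - E[W]) / sqrt(Var[W]) = (12.5 - 27.5) / 9.7147 = -1.5441.
        Two-sided p = 2*Phi(z) = 0.122575.
Step 6: alpha = 0.1. fail to reject H0.

W+ = 42.5, W- = 12.5, W = min = 12.5, p = 0.122575, fail to reject H0.


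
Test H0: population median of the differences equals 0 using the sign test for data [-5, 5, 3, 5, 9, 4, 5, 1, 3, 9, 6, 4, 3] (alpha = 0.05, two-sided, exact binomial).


Step 1: Discard zero differences. Original n = 13; n_eff = number of nonzero differences = 13.
Nonzero differences (with sign): -5, +5, +3, +5, +9, +4, +5, +1, +3, +9, +6, +4, +3
Step 2: Count signs: positive = 12, negative = 1.
Step 3: Under H0: P(positive) = 0.5, so the number of positives S ~ Bin(13, 0.5).
Step 4: Two-sided exact p-value = sum of Bin(13,0.5) probabilities at or below the observed probability = 0.003418.
Step 5: alpha = 0.05. reject H0.

n_eff = 13, pos = 12, neg = 1, p = 0.003418, reject H0.


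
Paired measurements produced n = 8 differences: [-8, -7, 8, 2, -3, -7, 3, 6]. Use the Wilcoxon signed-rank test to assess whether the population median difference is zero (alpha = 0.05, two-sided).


Step 1: Drop any zero differences (none here) and take |d_i|.
|d| = [8, 7, 8, 2, 3, 7, 3, 6]
Step 2: Midrank |d_i| (ties get averaged ranks).
ranks: |8|->7.5, |7|->5.5, |8|->7.5, |2|->1, |3|->2.5, |7|->5.5, |3|->2.5, |6|->4
Step 3: Attach original signs; sum ranks with positive sign and with negative sign.
W+ = 7.5 + 1 + 2.5 + 4 = 15
W- = 7.5 + 5.5 + 2.5 + 5.5 = 21
(Check: W+ + W- = 36 should equal n(n+1)/2 = 36.)
Step 4: Test statistic W = min(W+, W-) = 15.
Step 5: Ties in |d|, so use the tie-corrected normal approximation.
        E[W] = n(n+1)/4 = 8*9/4 = 18.
        Tie groups: |d|=3 (t=2), |d|=7 (t=2), |d|=8 (t=2); sum(t^3 - t) = 18.
        Var[W] = n(n+1)(2n+1)/24 - sum(t^3-t)/48 = 1224/24 - 18/48 = 50.625.
        z = (W - E[W]) / sqrt(Var[W]) = (15 - 18) / 7.1151 = -0.4216.
        Two-sided p = 2*Phi(z) = 0.673290.
Step 6: alpha = 0.05. fail to reject H0.

W+ = 15, W- = 21, W = min = 15, p = 0.673290, fail to reject H0.


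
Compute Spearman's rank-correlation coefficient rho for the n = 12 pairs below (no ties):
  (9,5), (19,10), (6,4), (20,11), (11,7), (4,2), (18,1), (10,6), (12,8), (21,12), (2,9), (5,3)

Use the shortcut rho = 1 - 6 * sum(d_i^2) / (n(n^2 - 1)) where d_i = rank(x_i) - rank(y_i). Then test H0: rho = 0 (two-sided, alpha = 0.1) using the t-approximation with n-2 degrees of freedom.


Step 1: Rank x and y separately (midranks; no ties here).
rank(x): 9->5, 19->10, 6->4, 20->11, 11->7, 4->2, 18->9, 10->6, 12->8, 21->12, 2->1, 5->3
rank(y): 5->5, 10->10, 4->4, 11->11, 7->7, 2->2, 1->1, 6->6, 8->8, 12->12, 9->9, 3->3
Step 2: d_i = R_x(i) - R_y(i); compute d_i^2.
  (5-5)^2=0, (10-10)^2=0, (4-4)^2=0, (11-11)^2=0, (7-7)^2=0, (2-2)^2=0, (9-1)^2=64, (6-6)^2=0, (8-8)^2=0, (12-12)^2=0, (1-9)^2=64, (3-3)^2=0
sum(d^2) = 128.
Step 3: rho = 1 - 6*128 / (12*(12^2 - 1)) = 1 - 768/1716 = 0.552448.
Step 4: Under H0, t = rho * sqrt((n-2)/(1-rho^2)) = 2.0959 ~ t(10).
Step 5: Two-sided p-value from the t-distribution with 10 df = 0.062511.
Step 6: alpha = 0.1. reject H0.

rho = 0.5524, p = 0.062511, reject H0 at alpha = 0.1.


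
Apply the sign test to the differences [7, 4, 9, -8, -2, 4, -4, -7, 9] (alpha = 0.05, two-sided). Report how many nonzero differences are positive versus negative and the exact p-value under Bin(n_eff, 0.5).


Step 1: Discard zero differences. Original n = 9; n_eff = number of nonzero differences = 9.
Nonzero differences (with sign): +7, +4, +9, -8, -2, +4, -4, -7, +9
Step 2: Count signs: positive = 5, negative = 4.
Step 3: Under H0: P(positive) = 0.5, so the number of positives S ~ Bin(9, 0.5).
Step 4: Two-sided exact p-value = sum of Bin(9,0.5) probabilities at or below the observed probability = 1.000000.
Step 5: alpha = 0.05. fail to reject H0.

n_eff = 9, pos = 5, neg = 4, p = 1.000000, fail to reject H0.


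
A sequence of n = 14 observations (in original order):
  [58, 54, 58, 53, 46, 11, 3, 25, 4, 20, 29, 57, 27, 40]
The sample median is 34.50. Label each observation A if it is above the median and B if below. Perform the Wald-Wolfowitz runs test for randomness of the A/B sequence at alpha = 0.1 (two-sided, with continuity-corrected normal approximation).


Step 1: Compute median = 34.50; label A = above, B = below.
Labels in order: AAAAABBBBBBABA  (n_A = 7, n_B = 7)
Step 2: Count runs R = 5.
Step 3: Under H0 (random ordering), E[R] = 2*n_A*n_B/(n_A+n_B) + 1 = 2*7*7/14 + 1 = 8.0000.
        Var[R] = 2*n_A*n_B*(2*n_A*n_B - n_A - n_B) / ((n_A+n_B)^2 * (n_A+n_B-1)) = 8232/2548 = 3.2308.
        SD[R] = 1.7974.
Step 4: Continuity-corrected z = (R + 0.5 - E[R]) / SD[R] = (5 + 0.5 - 8.0000) / 1.7974 = -1.3909.
Step 5: Two-sided p-value via normal approximation = 2*(1 - Phi(|z|)) = 0.164264.
Step 6: alpha = 0.1. fail to reject H0.

R = 5, z = -1.3909, p = 0.164264, fail to reject H0.


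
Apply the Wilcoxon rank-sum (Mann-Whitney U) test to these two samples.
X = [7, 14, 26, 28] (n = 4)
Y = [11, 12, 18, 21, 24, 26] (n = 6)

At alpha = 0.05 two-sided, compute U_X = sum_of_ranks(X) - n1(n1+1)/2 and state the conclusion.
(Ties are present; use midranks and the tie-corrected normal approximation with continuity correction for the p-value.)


Step 1: Combine and sort all 10 observations; assign midranks.
sorted (value, group): (7,X), (11,Y), (12,Y), (14,X), (18,Y), (21,Y), (24,Y), (26,X), (26,Y), (28,X)
ranks: 7->1, 11->2, 12->3, 14->4, 18->5, 21->6, 24->7, 26->8.5, 26->8.5, 28->10
Step 2: Rank sum for X: R1 = 1 + 4 + 8.5 + 10 = 23.5.
Step 3: U_X = R1 - n1(n1+1)/2 = 23.5 - 4*5/2 = 23.5 - 10 = 13.5.
       U_Y = n1*n2 - U_X = 24 - 13.5 = 10.5.
Step 4: Ties are present, so use the tie-corrected normal approximation (with continuity correction) for the p-value.
Step 5: p-value = 0.830664; compare to alpha = 0.05. fail to reject H0.

U_X = 13.5, p = 0.830664, fail to reject H0 at alpha = 0.05.


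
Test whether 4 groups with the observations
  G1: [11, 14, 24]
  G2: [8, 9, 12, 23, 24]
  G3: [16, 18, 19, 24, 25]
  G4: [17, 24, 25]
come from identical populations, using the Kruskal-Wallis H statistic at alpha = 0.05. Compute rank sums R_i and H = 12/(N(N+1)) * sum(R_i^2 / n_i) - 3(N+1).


Step 1: Combine all N = 16 observations and assign midranks.
sorted (value, group, rank): (8,G2,1), (9,G2,2), (11,G1,3), (12,G2,4), (14,G1,5), (16,G3,6), (17,G4,7), (18,G3,8), (19,G3,9), (23,G2,10), (24,G1,12.5), (24,G2,12.5), (24,G3,12.5), (24,G4,12.5), (25,G3,15.5), (25,G4,15.5)
Step 2: Sum ranks within each group.
R_1 = 20.5 (n_1 = 3)
R_2 = 29.5 (n_2 = 5)
R_3 = 51 (n_3 = 5)
R_4 = 35 (n_4 = 3)
Step 3: H = 12/(N(N+1)) * sum(R_i^2/n_i) - 3(N+1)
     = 12/(16*17) * (20.5^2/3 + 29.5^2/5 + 51^2/5 + 35^2/3) - 3*17
     = 0.044118 * 1242.67 - 51
     = 3.823529.
Step 4: Ties present; correction factor C = 1 - 66/(16^3 - 16) = 0.983824. Corrected H = 3.823529 / 0.983824 = 3.886398.
Step 5: Under H0, H ~ chi^2(3); p-value = 0.273995.
Step 6: alpha = 0.05. fail to reject H0.

H = 3.8864, df = 3, p = 0.273995, fail to reject H0.


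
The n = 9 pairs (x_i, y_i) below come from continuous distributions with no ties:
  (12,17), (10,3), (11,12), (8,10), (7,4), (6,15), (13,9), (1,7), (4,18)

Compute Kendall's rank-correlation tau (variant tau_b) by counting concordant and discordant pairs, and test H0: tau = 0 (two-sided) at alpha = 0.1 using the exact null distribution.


Step 1: Enumerate the 36 unordered pairs (i,j) with i<j and classify each by sign(x_j-x_i) * sign(y_j-y_i).
  (1,2):dx=-2,dy=-14->C; (1,3):dx=-1,dy=-5->C; (1,4):dx=-4,dy=-7->C; (1,5):dx=-5,dy=-13->C
  (1,6):dx=-6,dy=-2->C; (1,7):dx=+1,dy=-8->D; (1,8):dx=-11,dy=-10->C; (1,9):dx=-8,dy=+1->D
  (2,3):dx=+1,dy=+9->C; (2,4):dx=-2,dy=+7->D; (2,5):dx=-3,dy=+1->D; (2,6):dx=-4,dy=+12->D
  (2,7):dx=+3,dy=+6->C; (2,8):dx=-9,dy=+4->D; (2,9):dx=-6,dy=+15->D; (3,4):dx=-3,dy=-2->C
  (3,5):dx=-4,dy=-8->C; (3,6):dx=-5,dy=+3->D; (3,7):dx=+2,dy=-3->D; (3,8):dx=-10,dy=-5->C
  (3,9):dx=-7,dy=+6->D; (4,5):dx=-1,dy=-6->C; (4,6):dx=-2,dy=+5->D; (4,7):dx=+5,dy=-1->D
  (4,8):dx=-7,dy=-3->C; (4,9):dx=-4,dy=+8->D; (5,6):dx=-1,dy=+11->D; (5,7):dx=+6,dy=+5->C
  (5,8):dx=-6,dy=+3->D; (5,9):dx=-3,dy=+14->D; (6,7):dx=+7,dy=-6->D; (6,8):dx=-5,dy=-8->C
  (6,9):dx=-2,dy=+3->D; (7,8):dx=-12,dy=-2->C; (7,9):dx=-9,dy=+9->D; (8,9):dx=+3,dy=+11->C
Step 2: C = 17, D = 19, total pairs = 36.
Step 3: tau = (C - D)/(n(n-1)/2) = (17 - 19)/36 = -0.055556.
Step 4: Exact two-sided p-value (enumerate n! = 362880 permutations of y under H0): p = 0.919455.
Step 5: alpha = 0.1. fail to reject H0.

tau_b = -0.0556 (C=17, D=19), p = 0.919455, fail to reject H0.


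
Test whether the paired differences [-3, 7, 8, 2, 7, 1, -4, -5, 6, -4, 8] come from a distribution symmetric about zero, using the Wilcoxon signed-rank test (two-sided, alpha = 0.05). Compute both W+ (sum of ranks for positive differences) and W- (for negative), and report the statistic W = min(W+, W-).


Step 1: Drop any zero differences (none here) and take |d_i|.
|d| = [3, 7, 8, 2, 7, 1, 4, 5, 6, 4, 8]
Step 2: Midrank |d_i| (ties get averaged ranks).
ranks: |3|->3, |7|->8.5, |8|->10.5, |2|->2, |7|->8.5, |1|->1, |4|->4.5, |5|->6, |6|->7, |4|->4.5, |8|->10.5
Step 3: Attach original signs; sum ranks with positive sign and with negative sign.
W+ = 8.5 + 10.5 + 2 + 8.5 + 1 + 7 + 10.5 = 48
W- = 3 + 4.5 + 6 + 4.5 = 18
(Check: W+ + W- = 66 should equal n(n+1)/2 = 66.)
Step 4: Test statistic W = min(W+, W-) = 18.
Step 5: Ties in |d|, so use the tie-corrected normal approximation.
        E[W] = n(n+1)/4 = 11*12/4 = 33.
        Tie groups: |d|=4 (t=2), |d|=7 (t=2), |d|=8 (t=2); sum(t^3 - t) = 18.
        Var[W] = n(n+1)(2n+1)/24 - sum(t^3-t)/48 = 3036/24 - 18/48 = 126.125.
        z = (W - E[W]) / sqrt(Var[W]) = (18 - 33) / 11.2305 = -1.3356.
        Two-sided p = 2*Phi(z) = 0.181666.
Step 6: alpha = 0.05. fail to reject H0.

W+ = 48, W- = 18, W = min = 18, p = 0.181666, fail to reject H0.


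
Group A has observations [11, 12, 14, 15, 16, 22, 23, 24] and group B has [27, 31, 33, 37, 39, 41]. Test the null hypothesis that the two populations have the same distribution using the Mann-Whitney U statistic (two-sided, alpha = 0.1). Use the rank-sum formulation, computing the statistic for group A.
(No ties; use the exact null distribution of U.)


Step 1: Combine and sort all 14 observations; assign midranks.
sorted (value, group): (11,X), (12,X), (14,X), (15,X), (16,X), (22,X), (23,X), (24,X), (27,Y), (31,Y), (33,Y), (37,Y), (39,Y), (41,Y)
ranks: 11->1, 12->2, 14->3, 15->4, 16->5, 22->6, 23->7, 24->8, 27->9, 31->10, 33->11, 37->12, 39->13, 41->14
Step 2: Rank sum for X: R1 = 1 + 2 + 3 + 4 + 5 + 6 + 7 + 8 = 36.
Step 3: U_X = R1 - n1(n1+1)/2 = 36 - 8*9/2 = 36 - 36 = 0.
       U_Y = n1*n2 - U_X = 48 - 0 = 48.
Step 4: No ties, so the exact null distribution of U (based on enumerating the C(14,8) = 3003 equally likely rank assignments) gives the two-sided p-value.
Step 5: p-value = 0.000666; compare to alpha = 0.1. reject H0.

U_X = 0, p = 0.000666, reject H0 at alpha = 0.1.


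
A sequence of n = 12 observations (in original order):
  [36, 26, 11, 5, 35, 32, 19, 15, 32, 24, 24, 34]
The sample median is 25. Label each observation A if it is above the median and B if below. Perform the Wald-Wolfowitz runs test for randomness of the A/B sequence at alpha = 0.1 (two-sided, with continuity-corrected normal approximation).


Step 1: Compute median = 25; label A = above, B = below.
Labels in order: AABBAABBABBA  (n_A = 6, n_B = 6)
Step 2: Count runs R = 7.
Step 3: Under H0 (random ordering), E[R] = 2*n_A*n_B/(n_A+n_B) + 1 = 2*6*6/12 + 1 = 7.0000.
        Var[R] = 2*n_A*n_B*(2*n_A*n_B - n_A - n_B) / ((n_A+n_B)^2 * (n_A+n_B-1)) = 4320/1584 = 2.7273.
        SD[R] = 1.6514.
Step 4: R = E[R], so z = 0 with no continuity correction.
Step 5: Two-sided p-value via normal approximation = 2*(1 - Phi(|z|)) = 1.000000.
Step 6: alpha = 0.1. fail to reject H0.

R = 7, z = 0.0000, p = 1.000000, fail to reject H0.


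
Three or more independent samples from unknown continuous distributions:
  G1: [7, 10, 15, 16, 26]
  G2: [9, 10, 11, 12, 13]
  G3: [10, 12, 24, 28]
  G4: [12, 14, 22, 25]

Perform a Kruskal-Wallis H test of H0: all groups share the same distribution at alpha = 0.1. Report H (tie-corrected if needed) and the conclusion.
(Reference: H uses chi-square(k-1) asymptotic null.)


Step 1: Combine all N = 18 observations and assign midranks.
sorted (value, group, rank): (7,G1,1), (9,G2,2), (10,G1,4), (10,G2,4), (10,G3,4), (11,G2,6), (12,G2,8), (12,G3,8), (12,G4,8), (13,G2,10), (14,G4,11), (15,G1,12), (16,G1,13), (22,G4,14), (24,G3,15), (25,G4,16), (26,G1,17), (28,G3,18)
Step 2: Sum ranks within each group.
R_1 = 47 (n_1 = 5)
R_2 = 30 (n_2 = 5)
R_3 = 45 (n_3 = 4)
R_4 = 49 (n_4 = 4)
Step 3: H = 12/(N(N+1)) * sum(R_i^2/n_i) - 3(N+1)
     = 12/(18*19) * (47^2/5 + 30^2/5 + 45^2/4 + 49^2/4) - 3*19
     = 0.035088 * 1728.3 - 57
     = 3.642105.
Step 4: Ties present; correction factor C = 1 - 48/(18^3 - 18) = 0.991744. Corrected H = 3.642105 / 0.991744 = 3.672425.
Step 5: Under H0, H ~ chi^2(3); p-value = 0.299078.
Step 6: alpha = 0.1. fail to reject H0.

H = 3.6724, df = 3, p = 0.299078, fail to reject H0.
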